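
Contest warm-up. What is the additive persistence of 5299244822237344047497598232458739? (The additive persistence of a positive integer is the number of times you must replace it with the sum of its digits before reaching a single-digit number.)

3

5299244822237344047497598232458739 → 166 → 13 → 4 (3 steps)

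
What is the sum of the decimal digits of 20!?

54

20! = 2432902008176640000
Sum of its 19 digits: 54.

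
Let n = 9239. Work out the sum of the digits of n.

23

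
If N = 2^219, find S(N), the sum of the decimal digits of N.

2^219 = 842498333348457493583344221469363458551160763204392890034487820288
Sum of its 66 digits: 296.

296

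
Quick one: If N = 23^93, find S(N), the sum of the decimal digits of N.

23^93 = 4372086539555000980287127355506913371582046817861840506438445979231555384501134266855234221725830165364561372235140990139433783
Sum of its 127 digits: 530.

530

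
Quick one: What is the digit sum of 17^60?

334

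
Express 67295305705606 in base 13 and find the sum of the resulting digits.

82

67295305705606 in base 13 is 2B71BC65C1914.
Digit sum: 2+11+7+1+11+12+6+5+12+1+9+1+4 = 82.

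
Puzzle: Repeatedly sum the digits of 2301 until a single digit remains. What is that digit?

2+3+0+1 = 6

6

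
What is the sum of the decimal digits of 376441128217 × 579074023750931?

376441128217 × 579074023750931 = 217987278821958319844120027
Sum of its 27 digits: 125.

125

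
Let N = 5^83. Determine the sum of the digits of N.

290

5^83 = 10339757656912845935892608650874535669572651386260986328125
Sum of its 59 digits: 290.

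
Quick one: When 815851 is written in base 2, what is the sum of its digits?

12

815851 in base 2 is 11000111001011101011.
Digit sum: 1+1+0+0+0+1+1+1+0+0+1+0+1+1+1+0+1+0+1+1 = 12.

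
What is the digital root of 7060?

4

7+0+6+0 = 13
1+3 = 4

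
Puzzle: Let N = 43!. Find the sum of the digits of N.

180

43! = 60415263063373835637355132068513997507264512000000000
Sum of its 53 digits: 180.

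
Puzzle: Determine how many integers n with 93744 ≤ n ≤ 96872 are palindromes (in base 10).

The integers in [93744, 96872] that are palindromes (in base 10): 93839, 93939, 94049, 94149, 94249, 94349, …, 96769, 96869.
31 qualify.

31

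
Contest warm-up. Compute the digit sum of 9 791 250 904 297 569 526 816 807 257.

141

9+7+9+1+2+5+0+9+0+4+2+9+7+5+6+9+5+2+6+8+1+6+8+0+7+2+5+7 = 141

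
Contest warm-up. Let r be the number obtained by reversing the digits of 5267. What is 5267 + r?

12892

Reverse of 5267 is 7625.
5267 + 7625 = 12892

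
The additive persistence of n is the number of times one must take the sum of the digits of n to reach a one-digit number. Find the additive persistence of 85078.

85078 → 28 → 10 → 1 (3 steps)

3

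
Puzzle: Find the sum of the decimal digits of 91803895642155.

66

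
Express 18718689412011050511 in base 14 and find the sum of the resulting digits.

18718689412011050511 in base 14 is 884790C98327DDB67.
Digit sum: 8+8+4+7+9+0+12+9+8+3+2+7+13+13+11+6+7 = 127.

127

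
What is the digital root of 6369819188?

6+3+6+9+8+1+9+1+8+8 = 59
5+9 = 14
1+4 = 5

5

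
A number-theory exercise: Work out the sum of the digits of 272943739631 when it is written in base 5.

272943739631 in base 5 is 13432442044132011.
Digit sum: 1+3+4+3+2+4+4+2+0+4+4+1+3+2+0+1+1 = 39.

39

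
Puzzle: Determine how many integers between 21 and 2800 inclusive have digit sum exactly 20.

117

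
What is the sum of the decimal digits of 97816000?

9+7+8+1+6+0+0+0 = 31

31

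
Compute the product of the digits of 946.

216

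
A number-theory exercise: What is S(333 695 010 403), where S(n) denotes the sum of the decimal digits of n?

37

3+3+3+6+9+5+0+1+0+4+0+3 = 37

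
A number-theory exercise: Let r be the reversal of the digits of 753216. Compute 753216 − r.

140859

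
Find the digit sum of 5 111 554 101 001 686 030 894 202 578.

5+1+1+1+5+5+4+1+0+1+0+0+1+6+8+6+0+3+0+8+9+4+2+0+2+5+7+8 = 93

93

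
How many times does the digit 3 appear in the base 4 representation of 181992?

2

181992 in base 4 is 230123220.
The digit 3 appears 2 times.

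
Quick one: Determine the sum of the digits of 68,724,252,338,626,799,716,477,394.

137

6+8+7+2+4+2+5+2+3+3+8+6+2+6+7+9+9+7+1+6+4+7+7+3+9+4 = 137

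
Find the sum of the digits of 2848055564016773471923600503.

2+8+4+8+0+5+5+5+6+4+0+1+6+7+7+3+4+7+1+9+2+3+6+0+0+5+0+3 = 111

111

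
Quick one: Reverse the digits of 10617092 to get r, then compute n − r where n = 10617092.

Reverse of 10617092 is 29071601.
10617092 − 29071601 = -18454509

-18454509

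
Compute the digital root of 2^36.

The digital root of n equals n mod 9 (or 9 when 9 | n), so we need 2^36 mod 9.
2^36 ≡ 1 (mod 9), so the digital root is 1.

1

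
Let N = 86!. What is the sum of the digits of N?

86! = 24227095383672732381765523203441259715284870552429381750838764496720162249742450276789464634901319465571660595200000000000000000000
Sum of its 131 digits: 495.

495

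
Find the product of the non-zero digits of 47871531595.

5292000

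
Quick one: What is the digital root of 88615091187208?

1

8+8+6+1+5+0+9+1+1+8+7+2+0+8 = 64
6+4 = 10
1+0 = 1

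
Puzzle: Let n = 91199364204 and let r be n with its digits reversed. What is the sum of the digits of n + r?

Reversal of 91199364204 is 40246399119; 91199364204 + 40246399119 = 131445763323.
Digit sum of 131445763323: 1+3+1+4+4+5+7+6+3+3+2+3 = 42.

42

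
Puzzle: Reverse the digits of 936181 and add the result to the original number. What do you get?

Reverse of 936181 is 181639.
936181 + 181639 = 1117820

1117820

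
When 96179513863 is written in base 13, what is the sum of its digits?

96179513863 in base 13 is 90BA151864.
Digit sum: 9+0+11+10+1+5+1+8+6+4 = 55.

55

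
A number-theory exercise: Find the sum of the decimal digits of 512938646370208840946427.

108

5+1+2+9+3+8+6+4+6+3+7+0+2+0+8+8+4+0+9+4+6+4+2+7 = 108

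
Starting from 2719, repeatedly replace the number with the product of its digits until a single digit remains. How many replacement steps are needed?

3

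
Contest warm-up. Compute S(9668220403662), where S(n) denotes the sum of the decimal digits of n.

54

9+6+6+8+2+2+0+4+0+3+6+6+2 = 54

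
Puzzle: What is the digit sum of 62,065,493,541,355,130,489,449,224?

108

6+2+0+6+5+4+9+3+5+4+1+3+5+5+1+3+0+4+8+9+4+4+9+2+2+4 = 108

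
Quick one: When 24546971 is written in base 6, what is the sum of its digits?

24546971 in base 6 is 2234043215.
Digit sum: 2+2+3+4+0+4+3+2+1+5 = 26.

26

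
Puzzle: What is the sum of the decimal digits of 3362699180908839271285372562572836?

3+3+6+2+6+9+9+1+8+0+9+0+8+8+3+9+2+7+1+2+8+5+3+7+2+5+6+2+5+7+2+8+3+6 = 165

165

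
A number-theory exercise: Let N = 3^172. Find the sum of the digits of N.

3^172 = 11610630703530923996233764322605633554400975674804937772291047972101377433780374641
Sum of its 83 digits: 342.

342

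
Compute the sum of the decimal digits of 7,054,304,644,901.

7+0+5+4+3+0+4+6+4+4+9+0+1 = 47

47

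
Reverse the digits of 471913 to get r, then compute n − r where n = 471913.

Reverse of 471913 is 319174.
471913 − 319174 = 152739

152739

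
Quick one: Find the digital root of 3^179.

9

The digital root of n equals n mod 9 (or 9 when 9 | n), so we need 3^179 mod 9.
3^179 ≡ 0 (mod 9), so the digital root is 9.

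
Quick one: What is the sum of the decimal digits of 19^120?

631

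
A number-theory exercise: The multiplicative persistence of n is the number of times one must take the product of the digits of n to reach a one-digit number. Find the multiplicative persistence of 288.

3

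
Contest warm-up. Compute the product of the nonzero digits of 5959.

2025

5×9×5×9 = 2025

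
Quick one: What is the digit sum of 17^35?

17^35 = 11633549665058175578832094238737833478284593
Sum of its 44 digits: 215.

215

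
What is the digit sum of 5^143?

5^143 = 8968310171678829253911869333055463240193676428009700939245237016894662929189507849514484405517578125
Sum of its 100 digits: 461.

461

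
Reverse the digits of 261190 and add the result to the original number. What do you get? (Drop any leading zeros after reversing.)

352352

Reverse of 261190 is 91162.
261190 + 91162 = 352352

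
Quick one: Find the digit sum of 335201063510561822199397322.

98

3+3+5+2+0+1+0+6+3+5+1+0+5+6+1+8+2+2+1+9+9+3+9+7+3+2+2 = 98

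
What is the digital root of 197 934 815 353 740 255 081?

9

1+9+7+9+3+4+8+1+5+3+5+3+7+4+0+2+5+5+0+8+1 = 90
9+0 = 9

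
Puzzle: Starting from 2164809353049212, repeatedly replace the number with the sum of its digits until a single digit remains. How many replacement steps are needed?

3

2164809353049212 → 59 → 14 → 5 (3 steps)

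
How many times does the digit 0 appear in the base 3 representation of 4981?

1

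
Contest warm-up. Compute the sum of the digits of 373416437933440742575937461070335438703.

164

3+7+3+4+1+6+4+3+7+9+3+3+4+4+0+7+4+2+5+7+5+9+3+7+4+6+1+0+7+0+3+3+5+4+3+8+7+0+3 = 164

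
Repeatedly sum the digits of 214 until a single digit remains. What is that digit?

2+1+4 = 7

7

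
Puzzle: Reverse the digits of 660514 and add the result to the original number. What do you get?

Reverse of 660514 is 415066.
660514 + 415066 = 1075580

1075580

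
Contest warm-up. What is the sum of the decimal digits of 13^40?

13^40 = 361188648084531445929920877641340156544317601
Sum of its 45 digits: 193.

193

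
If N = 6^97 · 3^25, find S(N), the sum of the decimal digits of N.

396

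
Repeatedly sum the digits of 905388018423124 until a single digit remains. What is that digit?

4

9+0+5+3+8+8+0+1+8+4+2+3+1+2+4 = 58
5+8 = 13
1+3 = 4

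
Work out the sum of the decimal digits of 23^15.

89

23^15 = 266635235464391245607
Sum of its 21 digits: 89.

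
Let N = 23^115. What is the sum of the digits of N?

23^115 = 3969183177467130020062144761902429056940039548592734721876064813679185800078513186972349169831395054442088305706871071391437318076384915982550175875645977607
Sum of its 157 digits: 707.

707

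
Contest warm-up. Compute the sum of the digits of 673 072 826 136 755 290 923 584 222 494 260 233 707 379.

6+7+3+0+7+2+8+2+6+1+3+6+7+5+5+2+9+0+9+2+3+5+8+4+2+2+2+4+9+4+2+6+0+2+3+3+7+0+7+3+7+9 = 182

182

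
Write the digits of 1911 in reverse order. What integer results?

1191

Reversing 1911 gives 1191.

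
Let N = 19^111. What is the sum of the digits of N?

586

19^111 = 8742783133586211652559990374704055804178644734417494500073558586145712200039147185104301989484242918343250260456094222377310009032398945680219
Sum of its 142 digits: 586.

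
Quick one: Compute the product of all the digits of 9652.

9×6×5×2 = 540

540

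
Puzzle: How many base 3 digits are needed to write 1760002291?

20

1760002291 in base 3 is 11112122202101021001, which has 20 digits.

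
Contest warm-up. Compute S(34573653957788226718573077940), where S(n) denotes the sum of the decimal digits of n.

148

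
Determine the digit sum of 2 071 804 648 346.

53

2+0+7+1+8+0+4+6+4+8+3+4+6 = 53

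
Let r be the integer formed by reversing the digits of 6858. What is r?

Reversing 6858 gives 8586.

8586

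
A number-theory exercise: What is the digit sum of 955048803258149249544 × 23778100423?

955048803258149249544 × 23778100423 = 22709246352738242448779318957112
Sum of its 32 digits: 144.

144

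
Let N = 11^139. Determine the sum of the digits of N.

641

11^139 = 5670002325217957396258282812671713444868053858812175750811496601630462174655445733557105920797699326519891538336121983348434678610919020343409491
Sum of its 145 digits: 641.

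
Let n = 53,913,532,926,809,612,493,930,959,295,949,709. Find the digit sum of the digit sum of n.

17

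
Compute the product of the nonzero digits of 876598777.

41489280

8×7×6×5×9×8×7×7×7 = 41489280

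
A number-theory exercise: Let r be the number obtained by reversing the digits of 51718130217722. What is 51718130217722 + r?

74489333399437

Reverse of 51718130217722 is 22771203181715.
51718130217722 + 22771203181715 = 74489333399437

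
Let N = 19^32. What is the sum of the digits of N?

19^32 = 83198449060887472631428936505541918917761
Sum of its 41 digits: 199.

199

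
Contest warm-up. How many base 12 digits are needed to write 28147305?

28147305 in base 12 is 9514B49, which has 7 digits.

7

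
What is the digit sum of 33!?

33! = 8683317618811886495518194401280000000
Sum of its 37 digits: 144.

144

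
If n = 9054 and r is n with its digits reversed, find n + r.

13563

Reverse of 9054 is 4509.
9054 + 4509 = 13563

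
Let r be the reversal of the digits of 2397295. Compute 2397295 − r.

-3530637

Reverse of 2397295 is 5927932.
2397295 − 5927932 = -3530637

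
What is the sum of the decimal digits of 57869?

35

5+7+8+6+9 = 35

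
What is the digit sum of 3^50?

3^50 = 717897987691852588770249
Sum of its 24 digits: 144.

144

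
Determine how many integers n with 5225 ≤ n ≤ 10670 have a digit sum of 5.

The integers in [5225, 10670] that have a digit sum of 5: 10004, 10013, 10022, 10031, 10040, 10103, …, 10310, 10400.
15 qualify.

15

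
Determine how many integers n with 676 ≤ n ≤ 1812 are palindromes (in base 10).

41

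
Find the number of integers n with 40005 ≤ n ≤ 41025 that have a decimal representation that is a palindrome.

The integers in [40005, 41025] that have a decimal representation that is a palindrome: 40104, 40204, 40304, 40404, 40504, 40604, 40704, 40804, 40904, 41014.
10 qualify.

10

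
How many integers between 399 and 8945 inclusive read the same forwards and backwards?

The integers in [399, 8945] that read the same forwards and backwards: 404, 414, 424, 434, 444, 454, …, 8778, 8888.
139 qualify.

139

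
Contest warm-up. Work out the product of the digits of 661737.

5292

6×6×1×7×3×7 = 5292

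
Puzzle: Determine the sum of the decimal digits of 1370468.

1+3+7+0+4+6+8 = 29

29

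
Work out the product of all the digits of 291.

2×9×1 = 18

18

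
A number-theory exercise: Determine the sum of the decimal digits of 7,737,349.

40

7+7+3+7+3+4+9 = 40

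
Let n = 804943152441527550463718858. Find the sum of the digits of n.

119

8+0+4+9+4+3+1+5+2+4+4+1+5+2+7+5+5+0+4+6+3+7+1+8+8+5+8 = 119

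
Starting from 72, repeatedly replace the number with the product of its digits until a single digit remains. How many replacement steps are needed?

72 → 14 → 4 (2 steps)

2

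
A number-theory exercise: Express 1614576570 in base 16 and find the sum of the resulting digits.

60

1614576570 in base 16 is 603C7BBA.
Digit sum: 6+0+3+12+7+11+11+10 = 60.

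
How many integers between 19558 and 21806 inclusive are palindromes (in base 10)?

23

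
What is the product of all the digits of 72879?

7×2×8×7×9 = 7056

7056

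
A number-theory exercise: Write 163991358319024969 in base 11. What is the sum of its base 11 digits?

163991358319024969 in base 11 is 362927785512195A7.
Digit sum: 3+6+2+9+2+7+7+8+5+5+1+2+1+9+5+10+7 = 89.

89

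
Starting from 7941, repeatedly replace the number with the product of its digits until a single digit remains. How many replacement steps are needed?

3

7941 → 252 → 20 → 0 (3 steps)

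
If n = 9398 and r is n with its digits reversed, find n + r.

18337

Reverse of 9398 is 8939.
9398 + 8939 = 18337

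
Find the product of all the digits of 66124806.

0

6×6×1×2×4×8×0×6 = 0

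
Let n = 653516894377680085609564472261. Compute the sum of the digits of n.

143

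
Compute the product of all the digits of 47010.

4×7×0×1×0 = 0

0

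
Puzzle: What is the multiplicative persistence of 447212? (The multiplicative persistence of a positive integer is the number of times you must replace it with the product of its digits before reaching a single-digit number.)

447212 → 448 → 128 → 16 → 6 (4 steps)

4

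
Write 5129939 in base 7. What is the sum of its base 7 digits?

23

5129939 in base 7 is 61414043.
Digit sum: 6+1+4+1+4+0+4+3 = 23.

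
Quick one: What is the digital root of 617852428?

7

6+1+7+8+5+2+4+2+8 = 43
4+3 = 7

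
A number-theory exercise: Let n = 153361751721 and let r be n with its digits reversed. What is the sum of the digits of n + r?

48

Reversal of 153361751721 is 127157163351; 153361751721 + 127157163351 = 280518915072.
Digit sum of 280518915072: 2+8+0+5+1+8+9+1+5+0+7+2 = 48.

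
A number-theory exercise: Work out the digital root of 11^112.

7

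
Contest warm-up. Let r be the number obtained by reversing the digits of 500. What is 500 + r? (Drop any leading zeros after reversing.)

505

Reverse of 500 is 5.
500 + 5 = 505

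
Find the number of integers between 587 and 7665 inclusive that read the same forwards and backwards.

The integers in [587, 7665] that read the same forwards and backwards: 595, 606, 616, 626, 636, 646, …, 7447, 7557.
107 qualify.

107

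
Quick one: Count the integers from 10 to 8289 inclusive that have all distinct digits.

4418

The integers in [10, 8289] that have all distinct digits: 10, 12, 13, 14, 15, 16, …, 8276, 8279.
4418 qualify.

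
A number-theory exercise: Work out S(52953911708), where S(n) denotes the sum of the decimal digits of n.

5+2+9+5+3+9+1+1+7+0+8 = 50

50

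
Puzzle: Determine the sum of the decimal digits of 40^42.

40^42 = 19342813113834066795298816000000000000000000000000000000000000000000
Sum of its 68 digits: 118.

118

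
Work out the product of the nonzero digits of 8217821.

1792

8×2×1×7×8×2×1 = 1792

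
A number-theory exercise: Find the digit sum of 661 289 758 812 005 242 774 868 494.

133

6+6+1+2+8+9+7+5+8+8+1+2+0+0+5+2+4+2+7+7+4+8+6+8+4+9+4 = 133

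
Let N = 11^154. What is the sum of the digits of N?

736

11^154 = 23685006833599197195919088540029236495037570793389397124452664106311119907667522129737993239189993164203234593360478299303844688744325163736088149221730477343641
Sum of its 161 digits: 736.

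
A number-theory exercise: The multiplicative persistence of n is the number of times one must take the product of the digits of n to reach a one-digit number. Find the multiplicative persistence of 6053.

1

6053 → 0 (1 step)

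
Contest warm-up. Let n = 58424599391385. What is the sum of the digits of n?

75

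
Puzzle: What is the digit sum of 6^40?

171

6^40 = 13367494538843734067838845976576
Sum of its 32 digits: 171.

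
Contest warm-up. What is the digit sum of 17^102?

595

17^102 = 320471918733646472337466285887902445300008961450815182552400484129598510764894975638890736639985472047292802484386766908712289
Sum of its 126 digits: 595.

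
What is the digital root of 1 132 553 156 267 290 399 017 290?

1+1+3+2+5+5+3+1+5+6+2+6+7+2+9+0+3+9+9+0+1+7+2+9+0 = 98
9+8 = 17
1+7 = 8

8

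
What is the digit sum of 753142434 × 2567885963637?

117

753142434 × 2567885963637 = 1933983884888005672458
Sum of its 22 digits: 117.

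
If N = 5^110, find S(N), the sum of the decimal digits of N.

5^110 = 77037197775489434122239117703397092741524065928615527809597551822662353515625
Sum of its 77 digits: 349.

349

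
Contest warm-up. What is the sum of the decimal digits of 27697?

31

2+7+6+9+7 = 31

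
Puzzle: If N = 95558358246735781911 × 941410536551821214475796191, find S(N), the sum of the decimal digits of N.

198

95558358246735781911 × 941410536551821214475796191 = 89959645309070682000240567879377583170660501001
Sum of its 47 digits: 198.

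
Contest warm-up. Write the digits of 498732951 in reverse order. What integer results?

Reversing 498732951 gives 159237894.

159237894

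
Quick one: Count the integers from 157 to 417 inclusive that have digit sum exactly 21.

1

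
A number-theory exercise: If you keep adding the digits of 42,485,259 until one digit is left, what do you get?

4+2+4+8+5+2+5+9 = 39
3+9 = 12
1+2 = 3

3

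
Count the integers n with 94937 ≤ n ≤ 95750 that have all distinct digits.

The integers in [94937, 95750] that have all distinct digits: 95012, 95013, 95014, 95016, 95017, 95018, …, 95746, 95748.
282 qualify.

282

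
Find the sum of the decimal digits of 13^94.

13^94 = 513659254171021172271592450568246047489920249149063314875767634353494969417264192587335787046883806712089
Sum of its 105 digits: 481.

481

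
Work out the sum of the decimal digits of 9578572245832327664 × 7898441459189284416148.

9578572245832327664 × 7898441459189284416148 = 75655792146321871238894031044184068718272
Sum of its 41 digits: 179.

179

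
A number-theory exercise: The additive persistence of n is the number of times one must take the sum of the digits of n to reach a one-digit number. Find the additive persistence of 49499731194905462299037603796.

3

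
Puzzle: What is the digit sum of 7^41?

7^41 = 44567640326363195900190045974568007
Sum of its 35 digits: 148.

148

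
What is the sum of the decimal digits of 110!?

657

110! = 15882455415227429404253703127090772871724410234473563207581748318444567162948183030959960131517678520479243672638179990208521148623422266876757623911219200000000000000000000000000
Sum of its 179 digits: 657.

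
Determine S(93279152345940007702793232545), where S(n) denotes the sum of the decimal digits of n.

9+3+2+7+9+1+5+2+3+4+5+9+4+0+0+0+7+7+0+2+7+9+3+2+3+2+5+4+5 = 119

119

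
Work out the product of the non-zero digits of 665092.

6×6×5×9×2 = 3240

3240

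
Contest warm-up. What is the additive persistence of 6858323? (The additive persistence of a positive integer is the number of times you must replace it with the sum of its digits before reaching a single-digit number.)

2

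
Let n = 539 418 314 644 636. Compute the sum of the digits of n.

5+3+9+4+1+8+3+1+4+6+4+4+6+3+6 = 67

67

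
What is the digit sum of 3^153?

3^153 = 9989689095948428268966921126195809393034773710522520293009978943147202723
Sum of its 73 digits: 351.

351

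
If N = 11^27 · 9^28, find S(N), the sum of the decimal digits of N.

11^27 · 9^28 = 6861084429123933761211890181119875914820159931293434291
Sum of its 55 digits: 234.

234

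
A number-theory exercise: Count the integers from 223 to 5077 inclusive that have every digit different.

2616

The integers in [223, 5077] that have every digit different: 230, 231, 234, 235, 236, 237, …, 5074, 5076.
2616 qualify.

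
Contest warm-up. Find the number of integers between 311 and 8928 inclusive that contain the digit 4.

3094

The integers in [311, 8928] that contain the digit 4: 314, 324, 334, 340, 341, 342, …, 8914, 8924.
3094 qualify.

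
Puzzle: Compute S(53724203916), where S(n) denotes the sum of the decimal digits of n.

5+3+7+2+4+2+0+3+9+1+6 = 42

42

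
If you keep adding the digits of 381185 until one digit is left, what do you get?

8

3+8+1+1+8+5 = 26
2+6 = 8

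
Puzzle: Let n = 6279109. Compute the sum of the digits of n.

6+2+7+9+1+0+9 = 34

34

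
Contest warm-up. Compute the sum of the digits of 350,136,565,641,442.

3+5+0+1+3+6+5+6+5+6+4+1+4+4+2 = 55

55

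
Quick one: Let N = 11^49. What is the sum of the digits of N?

218

11^49 = 1067189571633593786424240872639621090354383081702091
Sum of its 52 digits: 218.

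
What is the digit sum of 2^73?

2^73 = 9444732965739290427392
Sum of its 22 digits: 110.

110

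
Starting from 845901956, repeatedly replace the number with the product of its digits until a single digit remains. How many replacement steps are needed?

1

845901956 → 0 (1 step)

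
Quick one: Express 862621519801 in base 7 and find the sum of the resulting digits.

55

862621519801 in base 7 is 116215364636416.
Digit sum: 1+1+6+2+1+5+3+6+4+6+3+6+4+1+6 = 55.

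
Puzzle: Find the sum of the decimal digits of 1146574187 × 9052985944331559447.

147

1146574187 × 9052985944331559447 = 10379919999044385031386194589
Sum of its 29 digits: 147.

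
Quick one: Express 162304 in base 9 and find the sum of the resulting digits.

162304 in base 9 is 266567.
Digit sum: 2+6+6+5+6+7 = 32.

32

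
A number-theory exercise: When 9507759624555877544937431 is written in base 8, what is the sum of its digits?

9507759624555877544937431 in base 8 is 3735261272307202132063543727.
Digit sum: 3+7+3+5+2+6+1+2+7+2+3+0+7+2+0+2+1+3+2+0+6+3+5+4+3+7+2+7 = 95.

95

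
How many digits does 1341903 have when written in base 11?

6

1341903 in base 11 is 837212, which has 6 digits.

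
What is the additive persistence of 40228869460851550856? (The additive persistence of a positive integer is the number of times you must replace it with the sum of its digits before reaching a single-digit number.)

3

40228869460851550856 → 92 → 11 → 2 (3 steps)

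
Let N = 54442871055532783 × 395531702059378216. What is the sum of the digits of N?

157

54442871055532783 × 395531702059378216 = 21533881453594138733982239584055128
Sum of its 35 digits: 157.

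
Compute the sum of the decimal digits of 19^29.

145

19^29 = 12129821994589221844500501021364910179
Sum of its 38 digits: 145.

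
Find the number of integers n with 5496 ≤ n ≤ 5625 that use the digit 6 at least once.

The integers in [5496, 5625] that use the digit 6 at least once: 5496, 5506, 5516, 5526, 5536, 5546, …, 5624, 5625.
46 qualify.

46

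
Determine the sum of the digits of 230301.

2+3+0+3+0+1 = 9

9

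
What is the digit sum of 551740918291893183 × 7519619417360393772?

551740918291893183 × 7519619417360393772 = 4148881722539974443286693492242456276
Sum of its 37 digits: 180.

180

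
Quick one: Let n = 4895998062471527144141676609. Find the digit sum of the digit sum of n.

First digit sum: 135.
1+3+5 = 9.

9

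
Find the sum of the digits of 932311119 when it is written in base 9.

47

932311119 in base 9 is 2358268373.
Digit sum: 2+3+5+8+2+6+8+3+7+3 = 47.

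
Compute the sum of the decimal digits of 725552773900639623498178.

7+2+5+5+5+2+7+7+3+9+0+0+6+3+9+6+2+3+4+9+8+1+7+8 = 118

118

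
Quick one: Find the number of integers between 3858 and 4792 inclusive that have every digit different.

466

The integers in [3858, 4792] that have every digit different: 3859, 3860, 3861, 3862, 3864, 3865, …, 4791, 4792.
466 qualify.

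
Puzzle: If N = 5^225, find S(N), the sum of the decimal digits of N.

764

5^225 = 18546030753437106928658676307738197566837823893788955012265195294587906700478146794986560413616042187681694595680005795135247836924463626928627490997314453125
Sum of its 158 digits: 764.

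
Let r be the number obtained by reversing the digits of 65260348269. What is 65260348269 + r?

Reverse of 65260348269 is 96284306256.
65260348269 + 96284306256 = 161544654525

161544654525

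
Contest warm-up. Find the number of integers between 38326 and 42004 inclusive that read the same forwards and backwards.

37

The integers in [38326, 42004] that read the same forwards and backwards: 38383, 38483, 38583, 38683, 38783, 38883, …, 41814, 41914.
37 qualify.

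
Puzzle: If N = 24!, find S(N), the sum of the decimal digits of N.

81

24! = 620448401733239439360000
Sum of its 24 digits: 81.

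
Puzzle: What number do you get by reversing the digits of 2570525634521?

1254365250752

Reversing 2570525634521 gives 1254365250752.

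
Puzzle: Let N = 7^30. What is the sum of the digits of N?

118

7^30 = 22539340290692258087863249
Sum of its 26 digits: 118.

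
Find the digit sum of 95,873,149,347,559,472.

9+5+8+7+3+1+4+9+3+4+7+5+5+9+4+7+2 = 92

92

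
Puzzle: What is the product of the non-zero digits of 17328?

1×7×3×2×8 = 336

336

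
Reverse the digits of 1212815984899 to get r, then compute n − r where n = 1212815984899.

Reverse of 1212815984899 is 9984895182121.
1212815984899 − 9984895182121 = -8772079197222

-8772079197222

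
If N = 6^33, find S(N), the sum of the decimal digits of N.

126

6^33 = 47751966659678405306351616
Sum of its 26 digits: 126.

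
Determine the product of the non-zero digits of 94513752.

37800

9×4×5×1×3×7×5×2 = 37800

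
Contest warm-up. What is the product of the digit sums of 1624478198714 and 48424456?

2294

S(1624478198714) = 1+6+2+4+4+7+8+1+9+8+7+1+4 = 62.
S(48424456) = 4+8+4+2+4+4+5+6 = 37.
62 · 37 = 2294.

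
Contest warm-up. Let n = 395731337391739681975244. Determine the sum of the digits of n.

119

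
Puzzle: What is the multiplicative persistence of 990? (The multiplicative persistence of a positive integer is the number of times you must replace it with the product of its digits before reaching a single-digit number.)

1

990 → 0 (1 step)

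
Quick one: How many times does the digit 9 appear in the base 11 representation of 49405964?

1

49405964 in base 11 is 25985483.
The digit 9 appears 1 time.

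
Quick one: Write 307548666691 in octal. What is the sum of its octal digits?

307548666691 in base 8 is 4363325035503.
Digit sum: 4+3+6+3+3+2+5+0+3+5+5+0+3 = 42.

42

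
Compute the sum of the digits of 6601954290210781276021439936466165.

6+6+0+1+9+5+4+2+9+0+2+1+0+7+8+1+2+7+6+0+2+1+4+3+9+9+3+6+4+6+6+1+6+5 = 141

141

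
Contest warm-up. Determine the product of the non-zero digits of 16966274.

108864

1×6×9×6×6×2×7×4 = 108864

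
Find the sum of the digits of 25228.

2+5+2+2+8 = 19

19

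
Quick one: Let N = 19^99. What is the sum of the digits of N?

19^99 = 3950085484118525497024052097529573238897049443942607252543835470215867415609371393307890303310063934009000876624970111349493579
Sum of its 127 digits: 541.

541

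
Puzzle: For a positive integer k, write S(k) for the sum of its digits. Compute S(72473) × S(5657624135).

S(72473) = 7+2+4+7+3 = 23.
S(5657624135) = 5+6+5+7+6+2+4+1+3+5 = 44.
23 · 44 = 1012.

1012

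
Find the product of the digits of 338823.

3456

3×3×8×8×2×3 = 3456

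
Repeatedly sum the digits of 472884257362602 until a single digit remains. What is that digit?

4+7+2+8+8+4+2+5+7+3+6+2+6+0+2 = 66
6+6 = 12
1+2 = 3

3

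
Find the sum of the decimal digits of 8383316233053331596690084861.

8+3+8+3+3+1+6+2+3+3+0+5+3+3+3+1+5+9+6+6+9+0+0+8+4+8+6+1 = 117

117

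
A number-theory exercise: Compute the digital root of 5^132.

1

The digital root of n equals n mod 9 (or 9 when 9 | n), so we need 5^132 mod 9.
5^132 ≡ 1 (mod 9), so the digital root is 1.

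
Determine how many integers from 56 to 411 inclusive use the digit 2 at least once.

The integers in [56, 411] that use the digit 2 at least once: 62, 72, 82, 92, 102, 112, …, 392, 402.
143 qualify.

143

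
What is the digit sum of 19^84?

19^84 = 260197116877105969295901581876340698090881996328247121654867528250661819610373144180117184501691957444080721
Sum of its 108 digits: 478.

478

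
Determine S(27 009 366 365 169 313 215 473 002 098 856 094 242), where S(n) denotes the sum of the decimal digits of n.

2+7+0+0+9+3+6+6+3+6+5+1+6+9+3+1+3+2+1+5+4+7+3+0+0+2+0+9+8+8+5+6+0+9+4+2+4+2 = 151

151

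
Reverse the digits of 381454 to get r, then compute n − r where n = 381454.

-72729

Reverse of 381454 is 454183.
381454 − 454183 = -72729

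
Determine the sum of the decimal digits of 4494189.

4+4+9+4+1+8+9 = 39

39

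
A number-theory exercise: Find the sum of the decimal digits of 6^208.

675

6^208 = 716902475118262214817011779393196661223001384517326117611478588644678638278414107572257870390965072733283553862876694482148415089417201250632070732438043011055616
Sum of its 162 digits: 675.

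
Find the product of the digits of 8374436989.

31352832

8×3×7×4×4×3×6×9×8×9 = 31352832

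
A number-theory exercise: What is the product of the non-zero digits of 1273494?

6048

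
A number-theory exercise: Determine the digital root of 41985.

9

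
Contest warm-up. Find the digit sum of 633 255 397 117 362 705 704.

6+3+3+2+5+5+3+9+7+1+1+7+3+6+2+7+0+5+7+0+4 = 86

86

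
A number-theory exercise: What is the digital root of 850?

8+5+0 = 13
1+3 = 4

4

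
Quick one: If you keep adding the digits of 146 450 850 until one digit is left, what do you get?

1+4+6+4+5+0+8+5+0 = 33
3+3 = 6

6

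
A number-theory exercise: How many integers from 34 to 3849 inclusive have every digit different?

2136

The integers in [34, 3849] that have every digit different: 34, 35, 36, 37, 38, 39, …, 3847, 3849.
2136 qualify.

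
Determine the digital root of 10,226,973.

1+0+2+2+6+9+7+3 = 30
3+0 = 3

3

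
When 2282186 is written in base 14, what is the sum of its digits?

36

2282186 in base 14 is 4359B4.
Digit sum: 4+3+5+9+11+4 = 36.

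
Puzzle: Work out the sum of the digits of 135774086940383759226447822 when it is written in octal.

97

135774086940383759226447822 in base 8 is 70117220001335777245345223716.
Digit sum: 7+0+1+1+7+2+2+0+0+0+1+3+3+5+7+7+7+2+4+5+3+4+5+2+2+3+7+1+6 = 97.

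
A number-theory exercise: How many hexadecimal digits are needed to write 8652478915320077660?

8652478915320077660 in base 16 is 7813C7BB0E35DD5C, which has 16 digits.

16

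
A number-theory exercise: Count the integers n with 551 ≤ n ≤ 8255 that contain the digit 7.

2840

The integers in [551, 8255] that contain the digit 7: 557, 567, 570, 571, 572, 573, …, 8237, 8247.
2840 qualify.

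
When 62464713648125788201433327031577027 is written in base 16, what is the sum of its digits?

62464713648125788201433327031577027 in base 16 is C07BF876267F9EFE70549D39469C3.
Digit sum: 12+0+7+11+15+8+7+6+2+6+7+15+9+14+15+14+7+0+5+4+9+13+3+9+4+6+9+12+3 = 232.

232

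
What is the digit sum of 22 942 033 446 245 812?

2+2+9+4+2+0+3+3+4+4+6+2+4+5+8+1+2 = 61

61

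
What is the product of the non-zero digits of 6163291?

6×1×6×3×2×9×1 = 1944

1944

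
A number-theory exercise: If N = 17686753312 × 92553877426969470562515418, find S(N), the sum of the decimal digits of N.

178

17686753312 × 92553877426969470562515418 = 1636977598119894321594456072362564416
Sum of its 37 digits: 178.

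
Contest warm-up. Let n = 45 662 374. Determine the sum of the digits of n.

4+5+6+6+2+3+7+4 = 37

37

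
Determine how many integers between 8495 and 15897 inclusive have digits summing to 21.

442

The integers in [8495, 15897] that have digits summing to 21: 8508, 8517, 8526, 8535, 8544, 8553, …, 15861, 15870.
442 qualify.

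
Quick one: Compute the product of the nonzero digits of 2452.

80

2×4×5×2 = 80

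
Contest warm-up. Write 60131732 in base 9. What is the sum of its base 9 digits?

20

60131732 in base 9 is 135130205.
Digit sum: 1+3+5+1+3+0+2+0+5 = 20.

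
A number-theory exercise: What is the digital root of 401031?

9

4+0+1+0+3+1 = 9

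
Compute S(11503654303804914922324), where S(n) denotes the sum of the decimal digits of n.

1+1+5+0+3+6+5+4+3+0+3+8+0+4+9+1+4+9+2+2+3+2+4 = 79

79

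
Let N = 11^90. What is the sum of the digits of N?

370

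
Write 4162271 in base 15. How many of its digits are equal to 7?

1

4162271 in base 15 is 5733EB.
The digit 7 appears 1 time.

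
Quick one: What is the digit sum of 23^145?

23^145 = 282186493234818581154142512979035159516921447709720108936071149480815335424979513318136832332969187708262504049073275450402213978406087355495426045106684346269876393343892972357615705324291746331543
Sum of its 198 digits: 860.

860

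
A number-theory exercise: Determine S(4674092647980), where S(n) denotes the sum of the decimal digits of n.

66

4+6+7+4+0+9+2+6+4+7+9+8+0 = 66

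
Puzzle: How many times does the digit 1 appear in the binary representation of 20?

2

20 in base 2 is 10100.
The digit 1 appears 2 times.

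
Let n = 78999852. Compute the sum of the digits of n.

7+8+9+9+9+8+5+2 = 57

57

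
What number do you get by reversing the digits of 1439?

9341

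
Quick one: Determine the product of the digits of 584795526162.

5×8×4×7×9×5×5×2×6×1×6×2 = 36288000

36288000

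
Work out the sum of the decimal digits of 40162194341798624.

4+0+1+6+2+1+9+4+3+4+1+7+9+8+6+2+4 = 71

71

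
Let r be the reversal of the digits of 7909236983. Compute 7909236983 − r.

Reverse of 7909236983 is 3896329097.
7909236983 − 3896329097 = 4012907886

4012907886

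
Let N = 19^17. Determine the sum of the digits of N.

118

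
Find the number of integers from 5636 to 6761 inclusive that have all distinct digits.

577

The integers in [5636, 6761] that have all distinct digits: 5637, 5638, 5639, 5640, 5641, 5642, …, 6758, 6759.
577 qualify.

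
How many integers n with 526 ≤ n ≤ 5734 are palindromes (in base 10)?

The integers in [526, 5734] that are palindromes (in base 10): 535, 545, 555, 565, 575, 585, …, 5555, 5665.
94 qualify.

94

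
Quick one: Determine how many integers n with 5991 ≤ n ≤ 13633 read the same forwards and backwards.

The integers in [5991, 13633] that read the same forwards and backwards: 5995, 6006, 6116, 6226, 6336, 6446, …, 13531, 13631.
78 qualify.

78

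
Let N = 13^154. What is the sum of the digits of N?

751

13^154 = 3525950858900620109463105899171222562671850431367637714145205893940785048238247198985678144023374404975902101139574339606106704430679361478807813893727348338103068614151689
Sum of its 172 digits: 751.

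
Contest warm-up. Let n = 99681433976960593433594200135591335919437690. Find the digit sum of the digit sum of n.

3

First digit sum: 210.
2+1+0 = 3.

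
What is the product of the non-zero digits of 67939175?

357210

6×7×9×3×9×1×7×5 = 357210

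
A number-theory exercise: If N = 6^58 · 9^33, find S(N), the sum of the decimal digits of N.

324

6^58 · 9^33 = 41954189330119784217350095132513690127439663363602701259956282385374447140864
Sum of its 77 digits: 324.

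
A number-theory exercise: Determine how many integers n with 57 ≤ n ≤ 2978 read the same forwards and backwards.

The integers in [57, 2978] that read the same forwards and backwards: 66, 77, 88, 99, 101, 111, …, 2772, 2882.
113 qualify.

113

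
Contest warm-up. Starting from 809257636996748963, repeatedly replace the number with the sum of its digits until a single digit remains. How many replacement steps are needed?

809257636996748963 → 107 → 8 (2 steps)

2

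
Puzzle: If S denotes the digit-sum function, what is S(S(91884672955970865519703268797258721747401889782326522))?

First digit sum: 273.
2+7+3 = 12.

12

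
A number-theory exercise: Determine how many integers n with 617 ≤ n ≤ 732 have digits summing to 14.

11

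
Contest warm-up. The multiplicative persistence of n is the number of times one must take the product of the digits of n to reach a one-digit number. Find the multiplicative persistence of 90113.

1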